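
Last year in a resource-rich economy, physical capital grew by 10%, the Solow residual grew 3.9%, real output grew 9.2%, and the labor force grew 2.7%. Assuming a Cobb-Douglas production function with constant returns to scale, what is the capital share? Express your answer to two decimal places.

gY = gA + α·gK + (1−α)·gL, so gY − gA − gL = α(gK − gL).
9.2 − 3.9 − 2.7 = α × (10 − 2.7).
2.6 = 7.3 α, so α = 0.3562.

α = 0.36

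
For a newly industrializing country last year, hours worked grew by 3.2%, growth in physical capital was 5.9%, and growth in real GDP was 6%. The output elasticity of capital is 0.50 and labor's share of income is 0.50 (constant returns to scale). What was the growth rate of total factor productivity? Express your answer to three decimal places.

Total factor productivity growth was 1.450%.

Labor's share = 1 − 0.5 = 0.5.
Physical capital: 0.5 × 5.9 = 2.95 pp.
Hours worked: 0.5 × 3.2 = 1.6 pp.
TFP growth = 6 − 4.55 = 1.45%.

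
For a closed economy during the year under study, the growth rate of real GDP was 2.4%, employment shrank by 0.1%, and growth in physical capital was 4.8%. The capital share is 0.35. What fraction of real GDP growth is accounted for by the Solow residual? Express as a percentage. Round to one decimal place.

32.7%

Labor's share = 1 − 0.35 = 0.65.
Physical capital: 0.35 × 4.8 = 1.68 pp.
Employment: 0.65 × (-0.1) = -0.065 pp.
TFP growth = 2.4 − 1.615 = 0.785%.
TFP share of growth = 0.785 / 2.4 × 100 = 32.708%.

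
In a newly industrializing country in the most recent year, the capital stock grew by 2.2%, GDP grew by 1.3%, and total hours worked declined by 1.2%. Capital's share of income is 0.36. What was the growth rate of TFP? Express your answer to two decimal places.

TFP growth was 1.28%.

Labor's share = 1 − 0.36 = 0.64.
The capital stock: 0.36 × 2.2 = 0.792 pp.
Total hours worked: 0.64 × (-1.2) = -0.768 pp.
TFP growth = 1.3 − 0.024 = 1.276%.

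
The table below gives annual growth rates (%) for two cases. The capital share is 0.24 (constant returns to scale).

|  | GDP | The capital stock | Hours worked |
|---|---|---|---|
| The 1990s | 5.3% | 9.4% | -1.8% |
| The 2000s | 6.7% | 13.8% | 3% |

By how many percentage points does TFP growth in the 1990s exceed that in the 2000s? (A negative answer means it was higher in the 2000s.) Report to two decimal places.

Labor's share = 1 − 0.24 = 0.76.
The 1990s: TFP = 5.3 − 2.256 + 1.368 = 4.412%.
The 2000s: TFP = 6.7 − 3.312 − 2.28 = 1.108%.
Difference = 4.412 − (1.108) = 3.304 pp.

3.30 percentage points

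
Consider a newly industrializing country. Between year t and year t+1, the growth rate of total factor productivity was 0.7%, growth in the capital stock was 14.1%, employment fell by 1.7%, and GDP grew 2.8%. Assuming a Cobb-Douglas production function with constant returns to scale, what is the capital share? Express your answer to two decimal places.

gY = gA + α·gK + (1−α)·gL, so gY − gA − gL = α(gK − gL).
2.8 − 0.7 + 1.7 = α × (14.1 − (-1.7)).
3.8 = 15.8 α, so α = 0.2405.

The capital share is 0.24.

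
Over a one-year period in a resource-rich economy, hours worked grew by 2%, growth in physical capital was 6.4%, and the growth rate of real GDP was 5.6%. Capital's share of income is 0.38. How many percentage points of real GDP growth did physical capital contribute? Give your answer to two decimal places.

2.43

Contribution = share × growth = 0.38 × 6.4 = 2.432 pp.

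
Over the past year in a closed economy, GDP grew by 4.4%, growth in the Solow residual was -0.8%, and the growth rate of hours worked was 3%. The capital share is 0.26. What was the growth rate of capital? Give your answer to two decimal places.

Labor's share = 1 − 0.26 = 0.74.
gY = gA + 0.74×3 + 0.26×g.
0.26×g = 4.4 + 0.8 − 2.22 = 2.98.
g = 2.98 / 0.26 = 11.4615%.

Capital grew 11.46%.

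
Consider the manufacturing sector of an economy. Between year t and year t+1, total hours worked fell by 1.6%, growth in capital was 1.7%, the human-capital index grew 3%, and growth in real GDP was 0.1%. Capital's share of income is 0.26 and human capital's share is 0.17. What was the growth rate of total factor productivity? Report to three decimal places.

Total factor productivity growth was 0.060%.

Labor's share = 1 − 0.26 − 0.17 = 0.57.
Capital: 0.26 × 1.7 = 0.442 pp.
The human-capital index: 0.17 × 3 = 0.51 pp.
Total hours worked: 0.57 × (-1.6) = -0.912 pp.
TFP growth = 0.1 − 0.04 = 0.06%.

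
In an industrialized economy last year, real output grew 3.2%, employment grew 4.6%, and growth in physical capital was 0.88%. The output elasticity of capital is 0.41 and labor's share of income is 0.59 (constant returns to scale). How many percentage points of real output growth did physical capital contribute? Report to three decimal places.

Contribution = share × growth = 0.41 × 0.88 = 0.3608 pp.

0.361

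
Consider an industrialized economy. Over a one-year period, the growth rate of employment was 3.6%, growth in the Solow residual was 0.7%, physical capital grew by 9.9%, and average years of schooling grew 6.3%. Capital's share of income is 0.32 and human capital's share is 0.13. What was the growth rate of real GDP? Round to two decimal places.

Labor's share = 1 − 0.32 − 0.13 = 0.55.
Physical capital: 0.32 × 9.9 = 3.168 pp.
Average years of schooling: 0.13 × 6.3 = 0.819 pp.
Employment: 0.55 × 3.6 = 1.98 pp.
Output growth = 0.7 + 5.967 = 6.667%.

Real GDP grew 6.67%.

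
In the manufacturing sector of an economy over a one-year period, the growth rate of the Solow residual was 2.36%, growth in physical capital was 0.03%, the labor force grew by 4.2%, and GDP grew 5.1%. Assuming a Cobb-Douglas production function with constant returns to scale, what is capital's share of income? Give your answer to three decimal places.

α = 0.350

gY = gA + α·gK + (1−α)·gL, so gY − gA − gL = α(gK − gL).
5.1 − 2.36 − 4.2 = α × (0.03 − 4.2).
-1.46 = -4.17 α, so α = 0.35012.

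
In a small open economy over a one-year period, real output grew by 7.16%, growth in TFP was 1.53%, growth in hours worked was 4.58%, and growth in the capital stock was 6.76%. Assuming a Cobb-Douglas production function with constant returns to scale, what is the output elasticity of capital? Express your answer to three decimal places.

gY = gA + α·gK + (1−α)·gL, so gY − gA − gL = α(gK − gL).
7.16 − 1.53 − 4.58 = α × (6.76 − 4.58).
1.05 = 2.18 α, so α = 0.48165.

The output elasticity of capital is 0.482.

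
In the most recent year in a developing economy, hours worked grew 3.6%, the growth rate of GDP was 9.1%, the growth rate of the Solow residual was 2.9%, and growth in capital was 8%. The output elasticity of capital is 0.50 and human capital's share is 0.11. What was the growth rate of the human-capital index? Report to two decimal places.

Labor's share = 1 − 0.5 − 0.11 = 0.39.
gY = gA + 0.5×8 + 0.39×3.6 + 0.11×g.
0.11×g = 9.1 − 2.9 − 5.404 = 0.796.
g = 0.796 / 0.11 = 7.2364%.

7.24%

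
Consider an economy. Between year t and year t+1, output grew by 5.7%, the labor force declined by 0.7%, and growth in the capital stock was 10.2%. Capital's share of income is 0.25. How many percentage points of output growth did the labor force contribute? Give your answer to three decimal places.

Labor's share = 1 − 0.25 = 0.75.
Contribution = share × growth = 0.75 × (-0.7) = -0.525 pp.

-0.525 percentage points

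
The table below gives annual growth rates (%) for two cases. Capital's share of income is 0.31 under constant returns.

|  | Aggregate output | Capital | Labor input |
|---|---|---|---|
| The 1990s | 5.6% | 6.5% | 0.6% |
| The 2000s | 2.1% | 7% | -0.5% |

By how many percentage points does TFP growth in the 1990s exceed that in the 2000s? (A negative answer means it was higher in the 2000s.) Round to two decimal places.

Labor's share = 1 − 0.31 = 0.69.
The 1990s: TFP = 5.6 − 2.015 − 0.414 = 3.171%.
The 2000s: TFP = 2.1 − 2.17 + 0.345 = 0.275%.
Difference = 3.171 − (0.275) = 2.896 pp.

2.90 percentage points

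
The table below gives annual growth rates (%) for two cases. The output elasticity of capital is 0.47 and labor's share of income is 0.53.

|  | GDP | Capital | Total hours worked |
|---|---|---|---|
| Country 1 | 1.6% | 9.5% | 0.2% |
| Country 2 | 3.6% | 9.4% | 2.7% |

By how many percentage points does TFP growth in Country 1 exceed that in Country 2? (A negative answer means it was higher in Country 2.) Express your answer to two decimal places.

Labor's share = 1 − 0.47 = 0.53.
Country 1: TFP = 1.6 − 4.465 − 0.106 = -2.971%.
Country 2: TFP = 3.6 − 4.418 − 1.431 = -2.249%.
Difference = -2.971 − (-2.249) = -0.722 pp.

-0.72 percentage points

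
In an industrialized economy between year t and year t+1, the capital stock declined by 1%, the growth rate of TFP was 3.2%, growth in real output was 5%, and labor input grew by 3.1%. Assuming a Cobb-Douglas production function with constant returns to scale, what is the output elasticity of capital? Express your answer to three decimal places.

gY = gA + α·gK + (1−α)·gL, so gY − gA − gL = α(gK − gL).
5 − 3.2 − 3.1 = α × (-1 − 3.1).
-1.3 = -4.1 α, so α = 0.31707.

α = 0.317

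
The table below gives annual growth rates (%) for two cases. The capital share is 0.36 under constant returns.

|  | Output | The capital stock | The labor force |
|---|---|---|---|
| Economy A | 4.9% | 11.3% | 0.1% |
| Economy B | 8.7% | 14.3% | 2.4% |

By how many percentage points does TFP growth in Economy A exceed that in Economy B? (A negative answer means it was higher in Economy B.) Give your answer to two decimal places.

-1.25 percentage points

Labor's share = 1 − 0.36 = 0.64.
Economy A: TFP = 4.9 − 4.068 − 0.064 = 0.768%.
Economy B: TFP = 8.7 − 5.148 − 1.536 = 2.016%.
Difference = 0.768 − (2.016) = -1.248 pp.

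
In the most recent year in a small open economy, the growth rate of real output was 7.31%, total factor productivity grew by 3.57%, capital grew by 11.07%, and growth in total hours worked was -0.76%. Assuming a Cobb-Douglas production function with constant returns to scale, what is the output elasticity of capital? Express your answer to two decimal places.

gY = gA + α·gK + (1−α)·gL, so gY − gA − gL = α(gK − gL).
7.31 − 3.57 + 0.76 = α × (11.07 − (-0.76)).
4.5 = 11.83 α, so α = 0.3804.

α = 0.38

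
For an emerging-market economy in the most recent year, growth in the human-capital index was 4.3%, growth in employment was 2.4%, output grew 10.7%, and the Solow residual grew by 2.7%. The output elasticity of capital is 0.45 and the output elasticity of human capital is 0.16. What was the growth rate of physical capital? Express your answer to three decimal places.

Labor's share = 1 − 0.45 − 0.16 = 0.39.
gY = gA + 0.16×4.3 + 0.39×2.4 + 0.45×g.
0.45×g = 10.7 − 2.7 − 1.624 = 6.376.
g = 6.376 / 0.45 = 14.16889%.

Physical capital grew 14.169%.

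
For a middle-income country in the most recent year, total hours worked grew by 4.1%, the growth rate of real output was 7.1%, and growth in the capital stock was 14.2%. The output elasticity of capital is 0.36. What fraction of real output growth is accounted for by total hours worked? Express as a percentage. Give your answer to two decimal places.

Total hours worked accounted for 36.96% of growth.

Labor's share = 1 − 0.36 = 0.64.
Total hours worked contributed 0.64 × 4.1 = 2.624 pp.
Share of growth = 2.624 / 7.1 × 100 = 36.9577%.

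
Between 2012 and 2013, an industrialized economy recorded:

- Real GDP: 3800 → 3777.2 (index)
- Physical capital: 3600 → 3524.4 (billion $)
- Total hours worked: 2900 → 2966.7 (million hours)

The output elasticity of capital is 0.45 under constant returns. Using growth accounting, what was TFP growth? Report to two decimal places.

Real GDP growth = (3777.2 − 3800) / 3800 = -0.6%.
Physical capital growth = (3524.4 − 3600) / 3600 = -2.1%.
Total hours worked growth = (2966.7 − 2900) / 2900 = 2.3%.
Labor's share = 1 − 0.45 = 0.55.
Physical capital: 0.45 × (-2.1) = -0.945 pp.
Total hours worked: 0.55 × 2.3 = 1.265 pp.
TFP growth = -0.6 − 0.32 = -0.92%.

-0.92%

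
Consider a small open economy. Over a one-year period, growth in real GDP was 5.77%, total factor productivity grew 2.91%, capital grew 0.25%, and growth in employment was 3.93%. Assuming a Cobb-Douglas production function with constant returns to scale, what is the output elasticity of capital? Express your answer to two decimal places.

gY = gA + α·gK + (1−α)·gL, so gY − gA − gL = α(gK − gL).
5.77 − 2.91 − 3.93 = α × (0.25 − 3.93).
-1.07 = -3.68 α, so α = 0.2908.

α = 0.29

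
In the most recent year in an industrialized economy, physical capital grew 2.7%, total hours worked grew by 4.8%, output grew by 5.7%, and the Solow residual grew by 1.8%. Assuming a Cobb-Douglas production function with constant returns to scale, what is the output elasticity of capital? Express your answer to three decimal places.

α = 0.429

gY = gA + α·gK + (1−α)·gL, so gY − gA − gL = α(gK − gL).
5.7 − 1.8 − 4.8 = α × (2.7 − 4.8).
-0.9 = -2.1 α, so α = 0.42857.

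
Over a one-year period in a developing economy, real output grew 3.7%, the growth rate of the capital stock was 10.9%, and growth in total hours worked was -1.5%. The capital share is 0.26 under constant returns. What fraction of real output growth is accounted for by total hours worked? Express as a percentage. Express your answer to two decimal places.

-30.00%

Labor's share = 1 − 0.26 = 0.74.
Total hours worked contributed 0.74 × (-1.5) = -1.11 pp.
Share of growth = -1.11 / 3.7 × 100 = -30%.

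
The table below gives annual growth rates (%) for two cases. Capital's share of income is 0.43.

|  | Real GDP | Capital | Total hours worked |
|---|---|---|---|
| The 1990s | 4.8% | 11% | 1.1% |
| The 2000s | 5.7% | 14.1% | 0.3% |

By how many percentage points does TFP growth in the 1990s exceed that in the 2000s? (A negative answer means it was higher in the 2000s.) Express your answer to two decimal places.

-0.02 percentage points

Labor's share = 1 − 0.43 = 0.57.
The 1990s: TFP = 4.8 − 4.73 − 0.627 = -0.557%.
The 2000s: TFP = 5.7 − 6.063 − 0.171 = -0.534%.
Difference = -0.557 − (-0.534) = -0.023 pp.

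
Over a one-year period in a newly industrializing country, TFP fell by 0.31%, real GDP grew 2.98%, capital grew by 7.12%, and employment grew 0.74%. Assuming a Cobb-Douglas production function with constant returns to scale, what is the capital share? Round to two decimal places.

The capital share is 0.40.

gY = gA + α·gK + (1−α)·gL, so gY − gA − gL = α(gK − gL).
2.98 + 0.31 − 0.74 = α × (7.12 − 0.74).
2.55 = 6.38 α, so α = 0.3997.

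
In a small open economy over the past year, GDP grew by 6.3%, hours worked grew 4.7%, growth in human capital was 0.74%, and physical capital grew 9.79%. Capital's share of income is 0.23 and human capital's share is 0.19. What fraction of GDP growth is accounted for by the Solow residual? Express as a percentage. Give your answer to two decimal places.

Labor's share = 1 − 0.23 − 0.19 = 0.58.
Physical capital: 0.23 × 9.79 = 2.2517 pp.
Human capital: 0.19 × 0.74 = 0.1406 pp.
Hours worked: 0.58 × 4.7 = 2.726 pp.
TFP growth = 6.3 − 5.1183 = 1.1817%.
TFP share of growth = 1.1817 / 6.3 × 100 = 18.7571%.

The Solow residual accounted for 18.76% of growth.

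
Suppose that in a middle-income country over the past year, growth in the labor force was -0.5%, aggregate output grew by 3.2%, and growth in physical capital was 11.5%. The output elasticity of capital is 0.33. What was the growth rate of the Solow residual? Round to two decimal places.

-0.26%

Labor's share = 1 − 0.33 = 0.67.
Physical capital: 0.33 × 11.5 = 3.795 pp.
The labor force: 0.67 × (-0.5) = -0.335 pp.
TFP growth = 3.2 − 3.46 = -0.26%.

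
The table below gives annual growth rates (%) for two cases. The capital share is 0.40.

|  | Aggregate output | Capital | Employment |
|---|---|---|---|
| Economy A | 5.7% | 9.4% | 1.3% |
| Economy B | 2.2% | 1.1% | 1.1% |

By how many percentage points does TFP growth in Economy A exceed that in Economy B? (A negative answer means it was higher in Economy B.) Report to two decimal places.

Labor's share = 1 − 0.4 = 0.6.
Economy A: TFP = 5.7 − 3.76 − 0.78 = 1.16%.
Economy B: TFP = 2.2 − 0.44 − 0.66 = 1.1%.
Difference = 1.16 − (1.1) = 0.06 pp.

0.06 percentage points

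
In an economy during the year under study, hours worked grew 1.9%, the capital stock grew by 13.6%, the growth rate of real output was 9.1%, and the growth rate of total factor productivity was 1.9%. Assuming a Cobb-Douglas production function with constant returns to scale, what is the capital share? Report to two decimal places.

gY = gA + α·gK + (1−α)·gL, so gY − gA − gL = α(gK − gL).
9.1 − 1.9 − 1.9 = α × (13.6 − 1.9).
5.3 = 11.7 α, so α = 0.453.

0.45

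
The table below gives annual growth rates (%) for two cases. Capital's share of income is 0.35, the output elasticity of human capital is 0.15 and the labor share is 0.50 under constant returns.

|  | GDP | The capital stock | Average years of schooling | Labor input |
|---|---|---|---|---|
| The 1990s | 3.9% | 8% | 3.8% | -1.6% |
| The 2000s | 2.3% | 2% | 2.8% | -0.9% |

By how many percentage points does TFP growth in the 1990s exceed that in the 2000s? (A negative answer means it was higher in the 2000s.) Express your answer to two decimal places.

-0.30 percentage points

Labor's share = 1 − 0.35 − 0.15 = 0.5.
The 1990s: TFP = 3.9 − 2.8 − 0.57 + 0.8 = 1.33%.
The 2000s: TFP = 2.3 − 0.7 − 0.42 + 0.45 = 1.63%.
Difference = 1.33 − (1.63) = -0.3 pp.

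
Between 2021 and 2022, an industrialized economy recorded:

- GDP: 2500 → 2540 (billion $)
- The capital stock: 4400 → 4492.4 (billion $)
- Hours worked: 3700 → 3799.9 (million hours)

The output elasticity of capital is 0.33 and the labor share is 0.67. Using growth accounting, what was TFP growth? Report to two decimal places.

-0.90%

GDP growth = (2540 − 2500) / 2500 = 1.6%.
The capital stock growth = (4492.4 − 4400) / 4400 = 2.1%.
Hours worked growth = (3799.9 − 3700) / 3700 = 2.7%.
Labor's share = 1 − 0.33 = 0.67.
The capital stock: 0.33 × 2.1 = 0.693 pp.
Hours worked: 0.67 × 2.7 = 1.809 pp.
TFP growth = 1.6 − 2.502 = -0.902%.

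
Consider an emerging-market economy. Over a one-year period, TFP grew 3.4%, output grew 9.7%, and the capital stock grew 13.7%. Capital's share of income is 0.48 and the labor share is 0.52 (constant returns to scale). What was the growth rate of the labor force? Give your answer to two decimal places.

Labor's share = 1 − 0.48 = 0.52.
gY = gA + 0.48×13.7 + 0.52×g.
0.52×g = 9.7 − 3.4 − 6.576 = -0.276.
g = -0.276 / 0.52 = -0.5308%.

-0.53%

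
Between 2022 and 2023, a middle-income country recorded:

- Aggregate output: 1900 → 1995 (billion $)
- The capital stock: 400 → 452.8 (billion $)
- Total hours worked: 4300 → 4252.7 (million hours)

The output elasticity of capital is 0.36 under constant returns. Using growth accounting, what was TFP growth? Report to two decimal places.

Aggregate output growth = (1995 − 1900) / 1900 = 5%.
The capital stock growth = (452.8 − 400) / 400 = 13.2%.
Total hours worked growth = (4252.7 − 4300) / 4300 = -1.1%.
Labor's share = 1 − 0.36 = 0.64.
The capital stock: 0.36 × 13.2 = 4.752 pp.
Total hours worked: 0.64 × (-1.1) = -0.704 pp.
TFP growth = 5 − 4.048 = 0.952%.

TFP growth was 0.95%.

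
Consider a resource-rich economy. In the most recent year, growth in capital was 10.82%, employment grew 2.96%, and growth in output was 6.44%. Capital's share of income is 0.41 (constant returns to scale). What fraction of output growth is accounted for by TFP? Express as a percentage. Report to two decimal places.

Labor's share = 1 − 0.41 = 0.59.
Capital: 0.41 × 10.82 = 4.4362 pp.
Employment: 0.59 × 2.96 = 1.7464 pp.
TFP growth = 6.44 − 6.1826 = 0.2574%.
TFP share of growth = 0.2574 / 6.44 × 100 = 3.9969%.

4.00%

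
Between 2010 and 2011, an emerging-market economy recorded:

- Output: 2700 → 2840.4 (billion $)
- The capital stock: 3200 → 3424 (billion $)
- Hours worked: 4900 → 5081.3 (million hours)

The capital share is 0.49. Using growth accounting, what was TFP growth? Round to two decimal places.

-0.12%

Output growth = (2840.4 − 2700) / 2700 = 5.2%.
The capital stock growth = (3424 − 3200) / 3200 = 7%.
Hours worked growth = (5081.3 − 4900) / 4900 = 3.7%.
Labor's share = 1 − 0.49 = 0.51.
The capital stock: 0.49 × 7 = 3.43 pp.
Hours worked: 0.51 × 3.7 = 1.887 pp.
TFP growth = 5.2 − 5.317 = -0.117%.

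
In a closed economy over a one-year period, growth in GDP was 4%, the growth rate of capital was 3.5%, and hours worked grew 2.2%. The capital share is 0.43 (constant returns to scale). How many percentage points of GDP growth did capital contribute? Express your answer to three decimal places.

Contribution = share × growth = 0.43 × 3.5 = 1.505 pp.

1.505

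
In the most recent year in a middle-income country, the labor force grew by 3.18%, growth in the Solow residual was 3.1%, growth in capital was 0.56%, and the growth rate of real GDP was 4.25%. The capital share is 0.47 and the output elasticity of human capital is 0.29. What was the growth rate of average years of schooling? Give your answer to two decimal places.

0.43%

Labor's share = 1 − 0.47 − 0.29 = 0.24.
gY = gA + 0.47×0.56 + 0.24×3.18 + 0.29×g.
0.29×g = 4.25 − 3.1 − 1.0264 = 0.1236.
g = 0.1236 / 0.29 = 0.4262%.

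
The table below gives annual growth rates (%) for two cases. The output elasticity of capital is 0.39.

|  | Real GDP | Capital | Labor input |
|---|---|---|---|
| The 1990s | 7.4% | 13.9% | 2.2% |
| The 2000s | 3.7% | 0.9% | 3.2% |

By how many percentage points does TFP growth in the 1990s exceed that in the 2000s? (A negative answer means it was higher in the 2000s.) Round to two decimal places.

-0.76 percentage points

Labor's share = 1 − 0.39 = 0.61.
The 1990s: TFP = 7.4 − 5.421 − 1.342 = 0.637%.
The 2000s: TFP = 3.7 − 0.351 − 1.952 = 1.397%.
Difference = 0.637 − (1.397) = -0.76 pp.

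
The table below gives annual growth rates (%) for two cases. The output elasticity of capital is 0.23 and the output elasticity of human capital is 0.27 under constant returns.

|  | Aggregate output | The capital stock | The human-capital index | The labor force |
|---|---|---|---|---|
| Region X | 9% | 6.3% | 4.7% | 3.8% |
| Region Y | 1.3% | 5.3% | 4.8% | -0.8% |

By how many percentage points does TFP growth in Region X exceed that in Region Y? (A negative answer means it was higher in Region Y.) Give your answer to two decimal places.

5.20 percentage points

Labor's share = 1 − 0.23 − 0.27 = 0.5.
Region X: TFP = 9 − 1.449 − 1.269 − 1.9 = 4.382%.
Region Y: TFP = 1.3 − 1.219 − 1.296 + 0.4 = -0.815%.
Difference = 4.382 − (-0.815) = 5.197 pp.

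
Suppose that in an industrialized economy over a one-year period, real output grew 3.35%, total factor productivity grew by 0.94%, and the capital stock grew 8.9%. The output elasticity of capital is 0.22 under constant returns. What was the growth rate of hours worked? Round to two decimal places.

0.58%

Labor's share = 1 − 0.22 = 0.78.
gY = gA + 0.22×8.9 + 0.78×g.
0.78×g = 3.35 − 0.94 − 1.958 = 0.452.
g = 0.452 / 0.78 = 0.5795%.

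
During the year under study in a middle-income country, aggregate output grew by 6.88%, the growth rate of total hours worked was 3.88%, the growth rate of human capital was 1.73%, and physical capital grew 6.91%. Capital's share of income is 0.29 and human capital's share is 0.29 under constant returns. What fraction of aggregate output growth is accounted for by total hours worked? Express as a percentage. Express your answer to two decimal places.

23.69%

Labor's share = 1 − 0.29 − 0.29 = 0.42.
Total hours worked contributed 0.42 × 3.88 = 1.6296 pp.
Share of growth = 1.6296 / 6.88 × 100 = 23.686%.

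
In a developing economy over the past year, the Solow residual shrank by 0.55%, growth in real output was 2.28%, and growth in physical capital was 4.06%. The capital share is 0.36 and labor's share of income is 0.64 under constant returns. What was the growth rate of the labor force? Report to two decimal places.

Labor's share = 1 − 0.36 = 0.64.
gY = gA + 0.36×4.06 + 0.64×g.
0.64×g = 2.28 + 0.55 − 1.4616 = 1.3684.
g = 1.3684 / 0.64 = 2.1381%.

The labor force grew 2.14%.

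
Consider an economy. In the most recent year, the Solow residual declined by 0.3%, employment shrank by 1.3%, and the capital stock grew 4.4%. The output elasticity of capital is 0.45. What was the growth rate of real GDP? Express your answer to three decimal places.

Labor's share = 1 − 0.45 = 0.55.
The capital stock: 0.45 × 4.4 = 1.98 pp.
Employment: 0.55 × (-1.3) = -0.715 pp.
Output growth = -0.3 + 1.265 = 0.965%.

Real GDP grew 0.965%.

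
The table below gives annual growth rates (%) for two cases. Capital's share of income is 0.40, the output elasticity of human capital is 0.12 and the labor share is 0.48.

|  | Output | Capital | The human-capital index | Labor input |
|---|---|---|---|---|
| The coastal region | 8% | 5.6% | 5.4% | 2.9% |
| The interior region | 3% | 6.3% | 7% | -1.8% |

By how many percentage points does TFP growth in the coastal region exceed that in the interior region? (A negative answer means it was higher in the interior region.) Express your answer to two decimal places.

Labor's share = 1 − 0.4 − 0.12 = 0.48.
The coastal region: TFP = 8 − 2.24 − 0.648 − 1.392 = 3.72%.
The interior region: TFP = 3 − 2.52 − 0.84 + 0.864 = 0.504%.
Difference = 3.72 − (0.504) = 3.216 pp.

3.22 percentage points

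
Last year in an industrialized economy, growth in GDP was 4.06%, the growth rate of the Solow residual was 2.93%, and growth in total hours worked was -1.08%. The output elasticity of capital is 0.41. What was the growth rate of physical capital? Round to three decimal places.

Labor's share = 1 − 0.41 = 0.59.
gY = gA + 0.59×(-1.08) + 0.41×g.
0.41×g = 4.06 − 2.93 + 0.6372 = 1.7672.
g = 1.7672 / 0.41 = 4.31024%.

4.310%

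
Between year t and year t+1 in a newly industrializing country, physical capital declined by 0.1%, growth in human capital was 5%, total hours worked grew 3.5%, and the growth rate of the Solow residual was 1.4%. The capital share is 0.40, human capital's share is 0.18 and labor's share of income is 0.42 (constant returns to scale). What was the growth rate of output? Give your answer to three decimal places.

3.730%

Labor's share = 1 − 0.4 − 0.18 = 0.42.
Physical capital: 0.4 × (-0.1) = -0.04 pp.
Human capital: 0.18 × 5 = 0.9 pp.
Total hours worked: 0.42 × 3.5 = 1.47 pp.
Output growth = 1.4 + 2.33 = 3.73%.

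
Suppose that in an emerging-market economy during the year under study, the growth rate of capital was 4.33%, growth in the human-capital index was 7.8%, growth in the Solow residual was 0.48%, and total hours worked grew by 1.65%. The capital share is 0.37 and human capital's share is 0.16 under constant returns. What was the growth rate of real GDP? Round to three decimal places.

Real GDP growth was 4.106%.

Labor's share = 1 − 0.37 − 0.16 = 0.47.
Capital: 0.37 × 4.33 = 1.6021 pp.
The human-capital index: 0.16 × 7.8 = 1.248 pp.
Total hours worked: 0.47 × 1.65 = 0.7755 pp.
Output growth = 0.48 + 3.6256 = 4.1056%.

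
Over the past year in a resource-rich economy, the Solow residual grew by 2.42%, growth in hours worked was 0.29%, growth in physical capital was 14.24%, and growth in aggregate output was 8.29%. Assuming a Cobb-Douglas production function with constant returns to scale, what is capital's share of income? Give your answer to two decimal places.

gY = gA + α·gK + (1−α)·gL, so gY − gA − gL = α(gK − gL).
8.29 − 2.42 − 0.29 = α × (14.24 − 0.29).
5.58 = 13.95 α, so α = 0.4.

α = 0.40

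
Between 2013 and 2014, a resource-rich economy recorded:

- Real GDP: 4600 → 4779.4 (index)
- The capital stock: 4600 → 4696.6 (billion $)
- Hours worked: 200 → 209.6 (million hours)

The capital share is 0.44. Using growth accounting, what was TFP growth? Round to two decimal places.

Real GDP growth = (4779.4 − 4600) / 4600 = 3.9%.
The capital stock growth = (4696.6 − 4600) / 4600 = 2.1%.
Hours worked growth = (209.6 − 200) / 200 = 4.8%.
Labor's share = 1 − 0.44 = 0.56.
The capital stock: 0.44 × 2.1 = 0.924 pp.
Hours worked: 0.56 × 4.8 = 2.688 pp.
TFP growth = 3.9 − 3.612 = 0.288%.

TFP grew 0.29%.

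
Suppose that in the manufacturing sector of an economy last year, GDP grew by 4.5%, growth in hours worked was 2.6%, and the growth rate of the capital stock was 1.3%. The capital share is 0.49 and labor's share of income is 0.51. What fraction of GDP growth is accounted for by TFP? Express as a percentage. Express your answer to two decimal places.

TFP accounted for 56.38% of growth.

Labor's share = 1 − 0.49 = 0.51.
The capital stock: 0.49 × 1.3 = 0.637 pp.
Hours worked: 0.51 × 2.6 = 1.326 pp.
TFP growth = 4.5 − 1.963 = 2.537%.
TFP share of growth = 2.537 / 4.5 × 100 = 56.3778%.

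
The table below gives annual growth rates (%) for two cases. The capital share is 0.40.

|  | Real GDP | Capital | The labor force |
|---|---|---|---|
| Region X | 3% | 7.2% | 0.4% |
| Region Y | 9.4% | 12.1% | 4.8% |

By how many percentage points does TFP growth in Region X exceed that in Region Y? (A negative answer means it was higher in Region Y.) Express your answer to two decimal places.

-1.80 percentage points

Labor's share = 1 − 0.4 = 0.6.
Region X: TFP = 3 − 2.88 − 0.24 = -0.12%.
Region Y: TFP = 9.4 − 4.84 − 2.88 = 1.68%.
Difference = -0.12 − (1.68) = -1.8 pp.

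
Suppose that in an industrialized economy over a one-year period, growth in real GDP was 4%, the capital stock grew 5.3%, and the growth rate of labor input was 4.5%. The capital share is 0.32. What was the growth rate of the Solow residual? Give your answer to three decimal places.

-0.756%

Labor's share = 1 − 0.32 = 0.68.
The capital stock: 0.32 × 5.3 = 1.696 pp.
Labor input: 0.68 × 4.5 = 3.06 pp.
TFP growth = 4 − 4.756 = -0.756%.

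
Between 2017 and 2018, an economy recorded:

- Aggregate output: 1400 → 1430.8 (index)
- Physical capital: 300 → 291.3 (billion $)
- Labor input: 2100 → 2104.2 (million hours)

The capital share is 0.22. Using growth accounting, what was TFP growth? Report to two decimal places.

2.68%

Aggregate output growth = (1430.8 − 1400) / 1400 = 2.2%.
Physical capital growth = (291.3 − 300) / 300 = -2.9%.
Labor input growth = (2104.2 − 2100) / 2100 = 0.2%.
Labor's share = 1 − 0.22 = 0.78.
Physical capital: 0.22 × (-2.9) = -0.638 pp.
Labor input: 0.78 × 0.2 = 0.156 pp.
TFP growth = 2.2 + 0.482 = 2.682%.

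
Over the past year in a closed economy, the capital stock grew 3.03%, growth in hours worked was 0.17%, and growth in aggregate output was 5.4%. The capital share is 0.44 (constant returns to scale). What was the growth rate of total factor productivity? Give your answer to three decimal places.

3.972%

Labor's share = 1 − 0.44 = 0.56.
The capital stock: 0.44 × 3.03 = 1.3332 pp.
Hours worked: 0.56 × 0.17 = 0.0952 pp.
TFP growth = 5.4 − 1.4284 = 3.9716%.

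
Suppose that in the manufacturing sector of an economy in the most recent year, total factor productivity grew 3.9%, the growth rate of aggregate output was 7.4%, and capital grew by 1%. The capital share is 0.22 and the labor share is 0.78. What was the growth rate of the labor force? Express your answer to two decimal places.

4.21%

Labor's share = 1 − 0.22 = 0.78.
gY = gA + 0.22×1 + 0.78×g.
0.78×g = 7.4 − 3.9 − 0.22 = 3.28.
g = 3.28 / 0.78 = 4.2051%.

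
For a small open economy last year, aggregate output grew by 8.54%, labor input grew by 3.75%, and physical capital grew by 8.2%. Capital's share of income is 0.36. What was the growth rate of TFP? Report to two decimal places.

3.19%

Labor's share = 1 − 0.36 = 0.64.
Physical capital: 0.36 × 8.2 = 2.952 pp.
Labor input: 0.64 × 3.75 = 2.4 pp.
TFP growth = 8.54 − 5.352 = 3.188%.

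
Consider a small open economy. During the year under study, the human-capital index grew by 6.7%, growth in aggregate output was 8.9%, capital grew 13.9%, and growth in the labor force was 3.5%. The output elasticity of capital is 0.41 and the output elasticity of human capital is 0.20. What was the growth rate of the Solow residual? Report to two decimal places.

0.50%

Labor's share = 1 − 0.41 − 0.2 = 0.39.
Capital: 0.41 × 13.9 = 5.699 pp.
The human-capital index: 0.2 × 6.7 = 1.34 pp.
The labor force: 0.39 × 3.5 = 1.365 pp.
TFP growth = 8.9 − 8.404 = 0.496%.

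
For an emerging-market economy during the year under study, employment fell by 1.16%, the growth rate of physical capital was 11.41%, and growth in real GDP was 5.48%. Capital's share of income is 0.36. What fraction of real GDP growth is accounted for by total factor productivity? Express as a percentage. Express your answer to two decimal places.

Total factor productivity accounted for 38.59% of growth.

Labor's share = 1 − 0.36 = 0.64.
Physical capital: 0.36 × 11.41 = 4.1076 pp.
Employment: 0.64 × (-1.16) = -0.7424 pp.
TFP growth = 5.48 − 3.3652 = 2.1148%.
TFP share of growth = 2.1148 / 5.48 × 100 = 38.5912%.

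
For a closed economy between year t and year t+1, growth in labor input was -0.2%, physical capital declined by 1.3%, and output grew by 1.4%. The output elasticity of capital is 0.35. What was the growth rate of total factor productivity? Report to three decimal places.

1.985%

Labor's share = 1 − 0.35 = 0.65.
Physical capital: 0.35 × (-1.3) = -0.455 pp.
Labor input: 0.65 × (-0.2) = -0.13 pp.
TFP growth = 1.4 + 0.585 = 1.985%.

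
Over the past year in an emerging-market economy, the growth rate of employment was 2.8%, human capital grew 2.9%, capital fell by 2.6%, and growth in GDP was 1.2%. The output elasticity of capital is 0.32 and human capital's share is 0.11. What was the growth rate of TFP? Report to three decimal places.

Labor's share = 1 − 0.32 − 0.11 = 0.57.
Capital: 0.32 × (-2.6) = -0.832 pp.
Human capital: 0.11 × 2.9 = 0.319 pp.
Employment: 0.57 × 2.8 = 1.596 pp.
TFP growth = 1.2 − 1.083 = 0.117%.

0.117%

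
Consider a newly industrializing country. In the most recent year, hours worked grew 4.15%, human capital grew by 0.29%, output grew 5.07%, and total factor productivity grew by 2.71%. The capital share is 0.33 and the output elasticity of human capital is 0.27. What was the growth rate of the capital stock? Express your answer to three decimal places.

1.884%

Labor's share = 1 − 0.33 − 0.27 = 0.4.
gY = gA + 0.27×0.29 + 0.4×4.15 + 0.33×g.
0.33×g = 5.07 − 2.71 − 1.7383 = 0.6217.
g = 0.6217 / 0.33 = 1.88394%.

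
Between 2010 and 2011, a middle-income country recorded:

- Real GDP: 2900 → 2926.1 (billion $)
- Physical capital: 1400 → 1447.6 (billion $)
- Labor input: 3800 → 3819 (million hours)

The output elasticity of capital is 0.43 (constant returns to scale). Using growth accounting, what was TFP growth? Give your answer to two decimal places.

Real GDP growth = (2926.1 − 2900) / 2900 = 0.9%.
Physical capital growth = (1447.6 − 1400) / 1400 = 3.4%.
Labor input growth = (3819 − 3800) / 3800 = 0.5%.
Labor's share = 1 − 0.43 = 0.57.
Physical capital: 0.43 × 3.4 = 1.462 pp.
Labor input: 0.57 × 0.5 = 0.285 pp.
TFP growth = 0.9 − 1.747 = -0.847%.

-0.85%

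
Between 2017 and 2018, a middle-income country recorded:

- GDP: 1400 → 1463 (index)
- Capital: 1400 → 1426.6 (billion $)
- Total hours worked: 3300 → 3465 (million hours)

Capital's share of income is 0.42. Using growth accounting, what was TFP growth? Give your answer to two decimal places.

TFP growth was 0.80%.

GDP growth = (1463 − 1400) / 1400 = 4.5%.
Capital growth = (1426.6 − 1400) / 1400 = 1.9%.
Total hours worked growth = (3465 − 3300) / 3300 = 5%.
Labor's share = 1 − 0.42 = 0.58.
Capital: 0.42 × 1.9 = 0.798 pp.
Total hours worked: 0.58 × 5 = 2.9 pp.
TFP growth = 4.5 − 3.698 = 0.802%.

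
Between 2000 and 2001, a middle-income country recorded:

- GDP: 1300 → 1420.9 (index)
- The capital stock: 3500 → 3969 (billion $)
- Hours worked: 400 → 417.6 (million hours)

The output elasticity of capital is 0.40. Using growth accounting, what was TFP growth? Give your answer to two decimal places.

1.30%

GDP growth = (1420.9 − 1300) / 1300 = 9.3%.
The capital stock growth = (3969 − 3500) / 3500 = 13.4%.
Hours worked growth = (417.6 − 400) / 400 = 4.4%.
Labor's share = 1 − 0.4 = 0.6.
The capital stock: 0.4 × 13.4 = 5.36 pp.
Hours worked: 0.6 × 4.4 = 2.64 pp.
TFP growth = 9.3 − 8 = 1.3%.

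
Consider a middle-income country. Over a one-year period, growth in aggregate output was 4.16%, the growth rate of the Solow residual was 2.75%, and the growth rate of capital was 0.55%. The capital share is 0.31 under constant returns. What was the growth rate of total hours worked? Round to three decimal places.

Labor's share = 1 − 0.31 = 0.69.
gY = gA + 0.31×0.55 + 0.69×g.
0.69×g = 4.16 − 2.75 − 0.1705 = 1.2395.
g = 1.2395 / 0.69 = 1.79638%.

1.796%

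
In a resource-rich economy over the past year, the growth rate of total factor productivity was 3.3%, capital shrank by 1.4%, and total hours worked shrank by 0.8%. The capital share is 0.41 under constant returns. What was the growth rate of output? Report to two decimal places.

Labor's share = 1 − 0.41 = 0.59.
Capital: 0.41 × (-1.4) = -0.574 pp.
Total hours worked: 0.59 × (-0.8) = -0.472 pp.
Output growth = 3.3 + (-1.046) = 2.254%.

Output growth was 2.25%.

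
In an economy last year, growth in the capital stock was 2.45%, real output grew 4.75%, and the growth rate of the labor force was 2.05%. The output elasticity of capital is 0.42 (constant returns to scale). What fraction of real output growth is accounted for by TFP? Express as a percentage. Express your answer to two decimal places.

TFP accounted for 53.31% of growth.

Labor's share = 1 − 0.42 = 0.58.
The capital stock: 0.42 × 2.45 = 1.029 pp.
The labor force: 0.58 × 2.05 = 1.189 pp.
TFP growth = 4.75 − 2.218 = 2.532%.
TFP share of growth = 2.532 / 4.75 × 100 = 53.3053%.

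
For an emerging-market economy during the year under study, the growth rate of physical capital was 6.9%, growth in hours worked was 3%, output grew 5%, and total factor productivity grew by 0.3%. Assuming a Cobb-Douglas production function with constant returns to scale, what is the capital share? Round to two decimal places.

α = 0.44

gY = gA + α·gK + (1−α)·gL, so gY − gA − gL = α(gK − gL).
5 − 0.3 − 3 = α × (6.9 − 3).
1.7 = 3.9 α, so α = 0.4359.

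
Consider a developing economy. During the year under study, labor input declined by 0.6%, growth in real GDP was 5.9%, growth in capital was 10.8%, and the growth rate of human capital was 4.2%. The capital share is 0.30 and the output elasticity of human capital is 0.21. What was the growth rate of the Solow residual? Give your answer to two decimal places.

Labor's share = 1 − 0.3 − 0.21 = 0.49.
Capital: 0.3 × 10.8 = 3.24 pp.
Human capital: 0.21 × 4.2 = 0.882 pp.
Labor input: 0.49 × (-0.6) = -0.294 pp.
TFP growth = 5.9 − 3.828 = 2.072%.

2.07%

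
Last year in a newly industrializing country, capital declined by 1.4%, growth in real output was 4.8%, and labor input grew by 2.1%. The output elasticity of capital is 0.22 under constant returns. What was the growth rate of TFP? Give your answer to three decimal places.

3.470%

Labor's share = 1 − 0.22 = 0.78.
Capital: 0.22 × (-1.4) = -0.308 pp.
Labor input: 0.78 × 2.1 = 1.638 pp.
TFP growth = 4.8 − 1.33 = 3.47%.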